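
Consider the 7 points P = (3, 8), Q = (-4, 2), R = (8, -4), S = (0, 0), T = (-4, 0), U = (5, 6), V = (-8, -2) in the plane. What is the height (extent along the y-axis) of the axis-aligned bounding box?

12

max y = 8, min y = -4, so height = 12.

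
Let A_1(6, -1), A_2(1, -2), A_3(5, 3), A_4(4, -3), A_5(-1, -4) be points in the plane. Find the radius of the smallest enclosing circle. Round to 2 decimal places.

4.61

A smallest enclosing disk is always determined by at most three of the input points on its boundary.
The farthest pair is A_3–A_5 with squared distance 85. The circle on this segment as diameter has centre (2, -0.5) and r² = 85/4 = 21.25.
Check A_1: distance² to centre = 16.25 ≤ 21.25, so it lies inside.
All remaining points lie in this disk, and no smaller disk contains both endpoints, so this is the minimum enclosing circle.
r = √(21.25) ≈ 4.61.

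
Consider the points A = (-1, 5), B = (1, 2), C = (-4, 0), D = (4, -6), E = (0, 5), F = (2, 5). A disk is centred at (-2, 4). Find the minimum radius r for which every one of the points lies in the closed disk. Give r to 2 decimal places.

The required radius is the distance from (-2, 4) to the farthest point.
Squared distances: 2, 13, 20, 136, 5, 17.
Maximum is 136, attained at D.
r = √136 ≈ 11.66.

11.66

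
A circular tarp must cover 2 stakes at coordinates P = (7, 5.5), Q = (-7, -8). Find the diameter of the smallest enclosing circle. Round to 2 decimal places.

The smallest circle enclosing two points has them as diameter endpoints.
Centre = midpoint = (0, -1.25); r² = |PQ|²/4 = 378.25/4 = 94.5625.
Diameter = 2r = 2√(94.5625) ≈ 19.45.

19.45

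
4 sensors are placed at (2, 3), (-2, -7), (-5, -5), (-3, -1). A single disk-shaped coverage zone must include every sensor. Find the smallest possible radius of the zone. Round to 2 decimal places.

5.43

The minimum enclosing circle is determined by three boundary points: (2, 3), (-2, -7), (-5, -5).
Their circumcentre is (-25/38, -33/19) with r² = 42601/1444.
The farthest remaining point (-3, -1) is at distance² 8705/1444 ≤ 42601/1444.
r = √(42601/1444) ≈ 5.43.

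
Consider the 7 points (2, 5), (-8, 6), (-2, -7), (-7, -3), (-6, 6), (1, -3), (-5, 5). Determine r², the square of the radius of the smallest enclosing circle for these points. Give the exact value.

The minimum enclosing circle is determined by three boundary points: (2, 5), (-8, 6), (-2, -7).
Their circumcentre is (-219/62, 11/62) with r² = 103525/1922.
The farthest remaining point (-6, 6) is at distance² 76865/1922 ≤ 103525/1922.

103525/1922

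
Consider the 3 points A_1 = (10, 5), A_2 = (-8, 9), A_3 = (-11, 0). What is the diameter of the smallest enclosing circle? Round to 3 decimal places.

Side lengths²: A_1A_2² = 340, A_1A_3² = 466, A_2A_3² = 90.
Since A_1A_3² = 466 ≥ 340 + 90 = 430, the angle opposite A_1A_3 is not acute, so the smallest enclosing circle has A_1A_3 as diameter.
Centre = midpoint of A_1A_3 = (-0.5, 2.5), r² = 466/4 = 116.5.
Diameter = 2r = 2√(116.5) ≈ 21.587.

21.587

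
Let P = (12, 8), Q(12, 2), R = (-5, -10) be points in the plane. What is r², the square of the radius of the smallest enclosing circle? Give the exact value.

Side lengths²: PQ² = 36, PR² = 613, QR² = 433.
Since PR² = 613 ≥ 433 + 36 = 469, the angle opposite PR is not acute, so the smallest enclosing circle has PR as diameter.
Centre = midpoint of PR = (3.5, -1), r² = 613/4 = 153.25.

153.25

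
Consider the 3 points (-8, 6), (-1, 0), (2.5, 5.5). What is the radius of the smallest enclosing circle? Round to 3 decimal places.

Call the three points A, B, C in the order given.
Side lengths²: AB² = 85, AC² = 110.5, BC² = 42.5.
Since AC² = 110.5 < 85 + 42.5 = 127.5, the triangle is acute, so the smallest enclosing circle is the circumcircle.
Circumcentre = (-39/14, 5), r² = 5525/196.
r = √(5525/196) ≈ 5.309.

5.309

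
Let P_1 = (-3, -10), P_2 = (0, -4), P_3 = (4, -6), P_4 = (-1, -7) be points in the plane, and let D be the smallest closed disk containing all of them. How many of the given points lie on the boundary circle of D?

3

By Welzl's lemma the MEC is supported by two points (diametrically opposite) or three points (on a circumcircle).
The farthest pair is P_1–P_3 with squared distance 65. The circle on this segment as diameter has centre (0.5, -8) and r² = 65/4 = 16.25.
Check P_2: distance² to centre = 16.25 ≤ 16.25, so it lies inside.
All remaining points lie in this disk, and no smaller disk contains both endpoints, so this is the minimum enclosing circle.
The points at distance exactly r from the centre are P_1, P_2, P_3 — 3 points.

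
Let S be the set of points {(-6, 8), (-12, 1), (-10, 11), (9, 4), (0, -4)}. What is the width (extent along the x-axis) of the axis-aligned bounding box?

21

max x = 9, min x = -12, so width = 21.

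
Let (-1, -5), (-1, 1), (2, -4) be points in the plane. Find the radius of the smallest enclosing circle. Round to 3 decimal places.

Call the three points A, B, C in the order given.
Side lengths²: AB² = 36, AC² = 10, BC² = 34.
Since AB² = 36 < 34 + 10 = 44, the triangle is acute, so the smallest enclosing circle is the circumcircle.
Circumcentre = (-1/3, -2), r² = 85/9.
r = √(85/9) ≈ 3.073.

3.073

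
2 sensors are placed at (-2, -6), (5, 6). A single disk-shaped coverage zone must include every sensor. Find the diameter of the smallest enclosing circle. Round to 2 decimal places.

The smallest circle enclosing two points has them as diameter endpoints.
Centre = midpoint = (1.5, 0); r² = |(-2, -6)−(5, 6)|²/4 = 193/4 = 48.25.
Diameter = 2r = 2√(48.25) ≈ 13.89.

13.89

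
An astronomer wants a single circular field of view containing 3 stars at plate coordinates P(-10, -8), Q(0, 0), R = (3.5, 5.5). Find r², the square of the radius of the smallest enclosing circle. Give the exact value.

Side lengths²: PQ² = 164, PR² = 364.5, QR² = 42.5.
Since PR² = 364.5 ≥ 164 + 42.5 = 206.5, the angle opposite PR is not acute, so the smallest enclosing circle has PR as diameter.
Centre = midpoint of PR = (-3.25, -1.25), r² = 364.5/4 = 91.125.

91.125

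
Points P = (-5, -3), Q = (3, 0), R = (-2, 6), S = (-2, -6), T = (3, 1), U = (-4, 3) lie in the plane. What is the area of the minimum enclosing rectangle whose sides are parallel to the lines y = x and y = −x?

In coordinates u = x + y, v = x − y the rectangle is axis-aligned; the map (x,y)→(u,v) scales areas by 2.
u-values: -8, 3, 4, -8, 4, -1; range = 4 − (-8) = 12.
v-values: -2, 3, -8, 4, 2, -7; range = 4 − (-8) = 12.
Area = (12 × 12) / 2 = 72.

72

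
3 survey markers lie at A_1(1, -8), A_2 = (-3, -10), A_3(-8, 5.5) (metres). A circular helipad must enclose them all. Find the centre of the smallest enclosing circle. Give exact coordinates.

Side lengths²: A_1A_2² = 20, A_1A_3² = 263.25, A_2A_3² = 265.25.
Since A_2A_3² = 265.25 < 263.25 + 20 = 283.25, the triangle is acute, so the smallest enclosing circle is the circumcircle.
Circumcentre = (-4.53125, -1.9375), r² = 67.3486328125.
Centre = (-4.53125, -1.9375).

(-4.53125, -1.9375)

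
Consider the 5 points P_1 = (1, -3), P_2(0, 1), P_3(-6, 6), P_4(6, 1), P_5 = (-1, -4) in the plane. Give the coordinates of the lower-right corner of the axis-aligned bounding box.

x-range [-6, 6], y-range [-4, 6].
The lower-right corner is (6, -4).

(6, -4)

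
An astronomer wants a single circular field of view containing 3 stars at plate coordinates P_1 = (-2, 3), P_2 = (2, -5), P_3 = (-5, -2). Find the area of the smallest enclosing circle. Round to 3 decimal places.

Side lengths²: P_1P_2² = 80, P_1P_3² = 34, P_2P_3² = 58.
Since P_1P_2² = 80 < 58 + 34 = 92, the triangle is acute, so the smallest enclosing circle is the circumcircle.
Circumcentre = (-6/11, -14/11), r² = 2465/121.
Area = π·r² = π·2465/121 ≈ 64.000.

64.000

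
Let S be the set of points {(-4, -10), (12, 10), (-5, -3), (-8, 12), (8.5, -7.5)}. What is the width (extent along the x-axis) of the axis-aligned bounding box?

20

max x = 12, min x = -8, so width = 20.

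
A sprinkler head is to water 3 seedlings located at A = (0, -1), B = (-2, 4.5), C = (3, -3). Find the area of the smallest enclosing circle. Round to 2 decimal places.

63.81

Side lengths²: AB² = 34.25, AC² = 13, BC² = 81.25.
Since BC² = 81.25 ≥ 34.25 + 13 = 47.25, the angle opposite BC is not acute, so the smallest enclosing circle has BC as diameter.
Centre = midpoint of BC = (0.5, 0.75), r² = 81.25/4 = 20.3125.
Area = π·r² = π·20.3125 ≈ 63.81.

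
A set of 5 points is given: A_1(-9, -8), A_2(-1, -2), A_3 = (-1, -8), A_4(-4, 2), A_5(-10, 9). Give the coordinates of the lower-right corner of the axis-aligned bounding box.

x-range [-10, -1], y-range [-8, 9].
The lower-right corner is (-1, -8).

(-1, -8)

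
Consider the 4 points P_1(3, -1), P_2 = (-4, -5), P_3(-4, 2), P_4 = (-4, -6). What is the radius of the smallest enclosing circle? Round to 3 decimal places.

4.680

The minimum enclosing circle of a finite set is fixed by two of the points (as a diameter) or three (as a circumcircle).
The minimum enclosing circle is determined by three boundary points: P_1, P_3, P_4.
Their circumcentre is (-11/7, -2) with r² = 1073/49.
The farthest remaining point P_2 is at distance² 730/49 ≤ 1073/49.
r = √(1073/49) ≈ 4.680.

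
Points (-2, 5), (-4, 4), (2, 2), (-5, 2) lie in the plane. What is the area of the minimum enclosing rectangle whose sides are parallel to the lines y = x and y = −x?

In coordinates u = x + y, v = x − y the rectangle is axis-aligned; the map (x,y)→(u,v) scales areas by 2.
u-values: 3, 0, 4, -3; range = 4 − (-3) = 7.
v-values: -7, -8, 0, -7; range = 0 − (-8) = 8.
Area = (7 × 8) / 2 = 28.

28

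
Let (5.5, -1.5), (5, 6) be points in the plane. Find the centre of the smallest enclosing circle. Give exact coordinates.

The smallest circle enclosing two points has them as diameter endpoints.
Centre = midpoint = (5.25, 2.25); r² = |(5.5, -1.5)−(5, 6)|²/4 = 56.5/4 = 14.125.
Centre = (5.25, 2.25).

(5.25, 2.25)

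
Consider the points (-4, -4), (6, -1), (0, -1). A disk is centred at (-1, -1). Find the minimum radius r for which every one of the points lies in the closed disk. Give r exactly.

The required radius is the distance from (-1, -1) to the farthest point.
Squared distances: 18, 49, 1.
Maximum is 49, attained at (6, -1).
r = √49 = 7.

7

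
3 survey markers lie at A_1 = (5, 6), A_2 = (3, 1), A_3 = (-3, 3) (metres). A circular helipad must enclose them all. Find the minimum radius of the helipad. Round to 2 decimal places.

4.27

Side lengths²: A_1A_2² = 29, A_1A_3² = 73, A_2A_3² = 40.
Since A_1A_3² = 73 ≥ 40 + 29 = 69, the angle opposite A_1A_3 is not acute, so the smallest enclosing circle has A_1A_3 as diameter.
Centre = midpoint of A_1A_3 = (1, 4.5), r² = 73/4 = 18.25.
r = √(18.25) ≈ 4.27.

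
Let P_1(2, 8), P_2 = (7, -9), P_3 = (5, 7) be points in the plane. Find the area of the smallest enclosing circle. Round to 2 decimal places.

246.62

Side lengths²: P_1P_2² = 314, P_1P_3² = 10, P_2P_3² = 260.
Since P_1P_2² = 314 ≥ 260 + 10 = 270, the angle opposite P_1P_2 is not acute, so the smallest enclosing circle has P_1P_2 as diameter.
Centre = midpoint of P_1P_2 = (4.5, -0.5), r² = 314/4 = 78.5.
Area = π·r² = π·78.5 ≈ 246.62.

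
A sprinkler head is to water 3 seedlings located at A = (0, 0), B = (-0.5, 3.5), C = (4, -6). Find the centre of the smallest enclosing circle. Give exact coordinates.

(1.75, -1.25)

Side lengths²: AB² = 12.5, AC² = 52, BC² = 110.5.
Since BC² = 110.5 ≥ 52 + 12.5 = 64.5, the angle opposite BC is not acute, so the smallest enclosing circle has BC as diameter.
Centre = midpoint of BC = (1.75, -1.25), r² = 110.5/4 = 27.625.
Centre = (1.75, -1.25).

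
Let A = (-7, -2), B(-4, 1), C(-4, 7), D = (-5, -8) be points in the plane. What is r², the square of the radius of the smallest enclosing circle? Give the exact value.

The farthest pair is C–D with squared distance 226. The circle on this segment as diameter has centre (-4.5, -0.5) and r² = 226/4 = 56.5.
Check A: distance² to centre = 8.5 ≤ 56.5, so it lies inside.
All remaining points lie in this disk, and no smaller disk contains both endpoints, so this is the minimum enclosing circle.

56.5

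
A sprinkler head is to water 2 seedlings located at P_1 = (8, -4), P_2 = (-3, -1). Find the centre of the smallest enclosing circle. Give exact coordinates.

(2.5, -2.5)

The smallest circle enclosing two points has them as diameter endpoints.
Centre = midpoint = (2.5, -2.5); r² = |P_1P_2|²/4 = 130/4 = 32.5.
Centre = (2.5, -2.5).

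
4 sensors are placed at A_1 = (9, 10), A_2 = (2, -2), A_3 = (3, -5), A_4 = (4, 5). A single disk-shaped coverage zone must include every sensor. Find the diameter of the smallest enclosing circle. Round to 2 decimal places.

The minimum enclosing circle of a finite set is fixed by two of the points (as a diameter) or three (as a circumcircle).
The farthest pair is A_1–A_3 with squared distance 261. The circle on this segment as diameter has centre (6, 2.5) and r² = 261/4 = 65.25.
Check A_2: distance² to centre = 36.25 ≤ 65.25, so it lies inside.
All remaining points lie in this disk, and no smaller disk contains both endpoints, so this is the minimum enclosing circle.
Diameter = 2r = 2√(65.25) ≈ 16.16.

16.16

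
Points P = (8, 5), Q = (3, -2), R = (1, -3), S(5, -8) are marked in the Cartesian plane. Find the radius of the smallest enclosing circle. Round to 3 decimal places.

The farthest pair is P–S with squared distance 178. The circle on this segment as diameter has centre (6.5, -1.5) and r² = 178/4 = 44.5.
Check Q: distance² to centre = 12.5 ≤ 44.5, so it lies inside.
All remaining points lie in this disk, and no smaller disk contains both endpoints, so this is the minimum enclosing circle.
r = √(44.5) ≈ 6.671.

6.671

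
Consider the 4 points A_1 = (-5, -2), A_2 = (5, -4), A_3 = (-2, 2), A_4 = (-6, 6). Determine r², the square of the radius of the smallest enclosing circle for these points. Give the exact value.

By Welzl's lemma the MEC is supported by two points (diametrically opposite) or three points (on a circumcircle).
The farthest pair is A_2–A_4 with squared distance 221. The circle on this segment as diameter has centre (-0.5, 1) and r² = 221/4 = 55.25.
Check A_1: distance² to centre = 29.25 ≤ 55.25, so it lies inside.
All remaining points lie in this disk, and no smaller disk contains both endpoints, so this is the minimum enclosing circle.

55.25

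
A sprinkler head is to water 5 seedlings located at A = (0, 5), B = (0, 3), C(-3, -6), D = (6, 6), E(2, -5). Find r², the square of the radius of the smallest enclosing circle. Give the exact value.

A smallest enclosing disk is always determined by at most three of the input points on its boundary.
The farthest pair is C–D with squared distance 225. The circle on this segment as diameter has centre (1.5, 0) and r² = 225/4 = 56.25.
Check A: distance² to centre = 27.25 ≤ 56.25, so it lies inside.
All remaining points lie in this disk, and no smaller disk contains both endpoints, so this is the minimum enclosing circle.

56.25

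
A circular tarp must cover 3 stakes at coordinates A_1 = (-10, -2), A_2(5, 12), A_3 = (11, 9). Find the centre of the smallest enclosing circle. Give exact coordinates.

Side lengths²: A_1A_2² = 421, A_1A_3² = 562, A_2A_3² = 45.
Since A_1A_3² = 562 ≥ 421 + 45 = 466, the angle opposite A_1A_3 is not acute, so the smallest enclosing circle has A_1A_3 as diameter.
Centre = midpoint of A_1A_3 = (0.5, 3.5), r² = 562/4 = 140.5.
Centre = (0.5, 3.5).

(0.5, 3.5)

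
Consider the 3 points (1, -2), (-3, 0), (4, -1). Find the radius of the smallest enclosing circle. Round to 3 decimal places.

3.536

Call the three points A, B, C in the order given.
Side lengths²: AB² = 20, AC² = 10, BC² = 50.
Since BC² = 50 ≥ 20 + 10 = 30, the angle opposite BC is not acute, so the smallest enclosing circle has BC as diameter.
Centre = midpoint of BC = (0.5, -0.5), r² = 50/4 = 12.5.
r = √(12.5) ≈ 3.536.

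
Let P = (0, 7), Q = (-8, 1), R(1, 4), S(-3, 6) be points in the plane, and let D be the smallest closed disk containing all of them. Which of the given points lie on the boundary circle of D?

The farthest pair is P–Q with squared distance 100. The circle on this segment as diameter has centre (-4, 4) and r² = 100/4 = 25.
Check R: distance² to centre = 25 ≤ 25, so it lies inside.
All remaining points lie in this disk, and no smaller disk contains both endpoints, so this is the minimum enclosing circle.
The points at distance exactly r from the centre are P, Q, R — 3 points.

P, Q, R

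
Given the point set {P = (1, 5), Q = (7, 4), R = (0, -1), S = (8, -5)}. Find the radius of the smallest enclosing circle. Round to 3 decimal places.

6.103

By Welzl's lemma the MEC is supported by two points (diametrically opposite) or three points (on a circumcircle).
The farthest pair is P–S with squared distance 149. The circle on this segment as diameter has centre (4.5, 0) and r² = 149/4 = 37.25.
Check Q: distance² to centre = 22.25 ≤ 37.25, so it lies inside.
All remaining points lie in this disk, and no smaller disk contains both endpoints, so this is the minimum enclosing circle.
r = √(37.25) ≈ 6.103.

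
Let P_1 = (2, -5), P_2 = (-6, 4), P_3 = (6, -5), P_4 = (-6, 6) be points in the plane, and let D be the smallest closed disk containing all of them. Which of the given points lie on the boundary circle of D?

By Welzl's lemma the MEC is supported by two points (diametrically opposite) or three points (on a circumcircle).
The farthest pair is P_3–P_4 with squared distance 265. The circle on this segment as diameter has centre (0, 0.5) and r² = 265/4 = 66.25.
Check P_1: distance² to centre = 34.25 ≤ 66.25, so it lies inside.
All remaining points lie in this disk, and no smaller disk contains both endpoints, so this is the minimum enclosing circle.
The points at distance exactly r from the centre are P_3, P_4 — 2 points.

P_3, P_4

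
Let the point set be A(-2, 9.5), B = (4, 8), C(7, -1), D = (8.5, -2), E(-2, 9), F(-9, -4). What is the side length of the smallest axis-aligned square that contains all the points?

17.5

The bounding box has width 17.5 and height 13.5.
An axis-aligned square enclosing the set must have side ≥ max(width, height).
So the minimum side is max(17.5, 13.5) = 17.5.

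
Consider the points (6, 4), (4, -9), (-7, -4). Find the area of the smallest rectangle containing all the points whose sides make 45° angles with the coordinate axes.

In coordinates u = x + y, v = x − y the rectangle is axis-aligned; the map (x,y)→(u,v) scales areas by 2.
u-values: 10, -5, -11; range = 10 − (-11) = 21.
v-values: 2, 13, -3; range = 13 − (-3) = 16.
Area = (21 × 16) / 2 = 168.

168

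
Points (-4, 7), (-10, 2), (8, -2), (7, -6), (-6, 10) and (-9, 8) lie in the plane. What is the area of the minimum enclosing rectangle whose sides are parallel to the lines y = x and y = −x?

210

In coordinates u = x + y, v = x − y the rectangle is axis-aligned; the map (x,y)→(u,v) scales areas by 2.
u-values: 3, -8, 6, 1, 4, -1; range = 6 − (-8) = 14.
v-values: -11, -12, 10, 13, -16, -17; range = 13 − (-17) = 30.
Area = (14 × 30) / 2 = 210.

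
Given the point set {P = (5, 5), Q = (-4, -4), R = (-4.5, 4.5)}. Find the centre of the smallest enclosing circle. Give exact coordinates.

Side lengths²: PQ² = 162, PR² = 90.5, QR² = 72.5.
Since PQ² = 162 < 90.5 + 72.5 = 163, the triangle is acute, so the smallest enclosing circle is the circumcircle.
Circumcentre = (17/36, 19/36), r² = 26245/648.
Centre = (17/36, 19/36).

(17/36, 19/36)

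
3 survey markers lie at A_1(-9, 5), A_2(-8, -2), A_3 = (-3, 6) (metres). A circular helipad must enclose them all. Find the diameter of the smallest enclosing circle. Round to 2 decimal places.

Side lengths²: A_1A_2² = 50, A_1A_3² = 37, A_2A_3² = 89.
Since A_2A_3² = 89 ≥ 50 + 37 = 87, the angle opposite A_2A_3 is not acute, so the smallest enclosing circle has A_2A_3 as diameter.
Centre = midpoint of A_2A_3 = (-5.5, 2), r² = 89/4 = 22.25.
Diameter = 2r = 2√(22.25) ≈ 9.43.

9.43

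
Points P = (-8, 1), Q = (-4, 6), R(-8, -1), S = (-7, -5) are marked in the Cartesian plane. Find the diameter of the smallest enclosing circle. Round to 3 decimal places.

The farthest pair is Q–S with squared distance 130. The circle on this segment as diameter has centre (-5.5, 0.5) and r² = 130/4 = 32.5.
Check P: distance² to centre = 6.5 ≤ 32.5, so it lies inside.
All remaining points lie in this disk, and no smaller disk contains both endpoints, so this is the minimum enclosing circle.
Diameter = 2r = 2√(32.5) ≈ 11.402.

11.402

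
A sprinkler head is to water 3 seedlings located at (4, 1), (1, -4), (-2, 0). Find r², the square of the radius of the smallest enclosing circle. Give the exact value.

15725/1458

Call the three points A, B, C in the order given.
Side lengths²: AB² = 34, AC² = 37, BC² = 25.
Since AC² = 37 < 34 + 25 = 59, the triangle is acute, so the smallest enclosing circle is the circumcircle.
Circumcentre = (65/54, -13/18), r² = 15725/1458.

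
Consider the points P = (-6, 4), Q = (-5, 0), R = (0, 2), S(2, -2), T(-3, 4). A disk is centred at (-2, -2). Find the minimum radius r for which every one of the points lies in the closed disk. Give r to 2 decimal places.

7.21

The required radius is the distance from (-2, -2) to the farthest point.
Squared distances: 52, 13, 20, 16, 37.
Maximum is 52, attained at P.
r = √52 ≈ 7.21.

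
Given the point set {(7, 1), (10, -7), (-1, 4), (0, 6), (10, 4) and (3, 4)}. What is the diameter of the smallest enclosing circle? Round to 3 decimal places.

The farthest pair is (10, -7)–(0, 6) with squared distance 269. The circle on this segment as diameter has centre (5, -0.5) and r² = 269/4 = 67.25.
Check (7, 1): distance² to centre = 6.25 ≤ 67.25, so it lies inside.
All remaining points lie in this disk, and no smaller disk contains both endpoints, so this is the minimum enclosing circle.
Diameter = 2r = 2√(67.25) ≈ 16.401.

16.401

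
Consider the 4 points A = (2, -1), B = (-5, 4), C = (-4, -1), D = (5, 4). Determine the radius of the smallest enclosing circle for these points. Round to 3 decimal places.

5.250

The minimum enclosing circle is determined by three boundary points: B, C, D.
Their circumcentre is (0, 2.4) with r² = 27.56.
The farthest remaining point A is at distance² 15.56 ≤ 27.56.
r = √(27.56) ≈ 5.250.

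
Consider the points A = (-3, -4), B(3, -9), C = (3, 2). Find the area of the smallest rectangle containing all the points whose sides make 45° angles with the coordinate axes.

66

In coordinates u = x + y, v = x − y the rectangle is axis-aligned; the map (x,y)→(u,v) scales areas by 2.
u-values: -7, -6, 5; range = 5 − (-7) = 12.
v-values: 1, 12, 1; range = 12 − 1 = 11.
Area = (12 × 11) / 2 = 66.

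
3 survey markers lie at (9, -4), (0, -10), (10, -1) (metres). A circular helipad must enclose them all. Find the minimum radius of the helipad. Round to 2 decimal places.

Call the three points A, B, C in the order given.
Side lengths²: AB² = 117, AC² = 10, BC² = 181.
Since BC² = 181 ≥ 117 + 10 = 127, the angle opposite BC is not acute, so the smallest enclosing circle has BC as diameter.
Centre = midpoint of BC = (5, -5.5), r² = 181/4 = 45.25.
r = √(45.25) ≈ 6.73.

6.73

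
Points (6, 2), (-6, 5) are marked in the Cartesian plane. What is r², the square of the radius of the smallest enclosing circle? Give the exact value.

The smallest circle enclosing two points has them as diameter endpoints.
Centre = midpoint = (0, 3.5); r² = |(6, 2)−(-6, 5)|²/4 = 153/4 = 38.25.

38.25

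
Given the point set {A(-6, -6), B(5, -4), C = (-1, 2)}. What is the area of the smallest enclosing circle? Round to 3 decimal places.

103.403

Side lengths²: AB² = 125, AC² = 89, BC² = 72.
Since AB² = 125 < 89 + 72 = 161, the triangle is acute, so the smallest enclosing circle is the circumcircle.
Circumcentre = (-19/26, -97/26), r² = 11125/338.
Area = π·r² = π·11125/338 ≈ 103.403.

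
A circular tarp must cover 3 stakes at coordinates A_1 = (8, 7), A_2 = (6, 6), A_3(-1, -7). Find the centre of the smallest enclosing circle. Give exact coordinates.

(3.5, 0)

Side lengths²: A_1A_2² = 5, A_1A_3² = 277, A_2A_3² = 218.
Since A_1A_3² = 277 ≥ 218 + 5 = 223, the angle opposite A_1A_3 is not acute, so the smallest enclosing circle has A_1A_3 as diameter.
Centre = midpoint of A_1A_3 = (3.5, 0), r² = 277/4 = 69.25.
Centre = (3.5, 0).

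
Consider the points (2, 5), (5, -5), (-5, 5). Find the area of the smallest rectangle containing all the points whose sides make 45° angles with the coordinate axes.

70

In coordinates u = x + y, v = x − y the rectangle is axis-aligned; the map (x,y)→(u,v) scales areas by 2.
u-values: 7, 0, 0; range = 7 − 0 = 7.
v-values: -3, 10, -10; range = 10 − (-10) = 20.
Area = (7 × 20) / 2 = 70.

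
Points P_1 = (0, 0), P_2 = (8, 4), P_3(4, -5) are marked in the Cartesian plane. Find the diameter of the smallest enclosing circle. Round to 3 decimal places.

Side lengths²: P_1P_2² = 80, P_1P_3² = 41, P_2P_3² = 97.
Since P_2P_3² = 97 < 80 + 41 = 121, the triangle is acute, so the smallest enclosing circle is the circumcircle.
Circumcentre = (141/28, -1/14), r² = 19885/784.
Diameter = 2r = 2√(19885/784) ≈ 10.072.

10.072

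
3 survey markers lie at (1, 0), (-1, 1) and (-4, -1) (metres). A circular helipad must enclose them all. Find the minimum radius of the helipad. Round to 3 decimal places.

2.550

Call the three points A, B, C in the order given.
Side lengths²: AB² = 5, AC² = 26, BC² = 13.
Since AC² = 26 ≥ 13 + 5 = 18, the angle opposite AC is not acute, so the smallest enclosing circle has AC as diameter.
Centre = midpoint of AC = (-1.5, -0.5), r² = 26/4 = 6.5.
r = √(6.5) ≈ 2.550.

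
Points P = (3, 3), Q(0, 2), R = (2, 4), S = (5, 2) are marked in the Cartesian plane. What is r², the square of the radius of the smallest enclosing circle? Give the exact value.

6.25

The farthest pair is Q–S with squared distance 25. The circle on this segment as diameter has centre (2.5, 2) and r² = 25/4 = 6.25.
Check P: distance² to centre = 1.25 ≤ 6.25, so it lies inside.
All remaining points lie in this disk, and no smaller disk contains both endpoints, so this is the minimum enclosing circle.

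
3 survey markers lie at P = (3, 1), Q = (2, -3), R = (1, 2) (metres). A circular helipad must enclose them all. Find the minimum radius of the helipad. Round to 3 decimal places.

Side lengths²: PQ² = 17, PR² = 5, QR² = 26.
Since QR² = 26 ≥ 17 + 5 = 22, the angle opposite QR is not acute, so the smallest enclosing circle has QR as diameter.
Centre = midpoint of QR = (1.5, -0.5), r² = 26/4 = 6.5.
r = √(6.5) ≈ 2.550.

2.550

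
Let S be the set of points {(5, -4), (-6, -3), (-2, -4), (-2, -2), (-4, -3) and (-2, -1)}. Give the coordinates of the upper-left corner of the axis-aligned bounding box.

x-range [-6, 5], y-range [-4, -1].
The upper-left corner is (-6, -1).

(-6, -1)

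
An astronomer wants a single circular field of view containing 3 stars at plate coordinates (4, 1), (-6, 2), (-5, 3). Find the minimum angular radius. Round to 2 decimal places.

5.02

Call the three points A, B, C in the order given.
Side lengths²: AB² = 101, AC² = 85, BC² = 2.
Since AB² = 101 ≥ 85 + 2 = 87, the angle opposite AB is not acute, so the smallest enclosing circle has AB as diameter.
Centre = midpoint of AB = (-1, 1.5), r² = 101/4 = 25.25.
r = √(25.25) ≈ 5.02.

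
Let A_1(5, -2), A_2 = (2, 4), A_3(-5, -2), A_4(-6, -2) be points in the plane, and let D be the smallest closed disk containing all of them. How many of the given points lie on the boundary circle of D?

3

A smallest enclosing disk is always determined by at most three of the input points on its boundary.
The minimum enclosing circle is determined by three boundary points: A_1, A_2, A_4.
Their circumcentre is (-0.5, -1) with r² = 31.25.
The farthest remaining point A_3 is at distance² 21.25 ≤ 31.25.
The points at distance exactly r from the centre are A_1, A_2, A_4 — 3 points.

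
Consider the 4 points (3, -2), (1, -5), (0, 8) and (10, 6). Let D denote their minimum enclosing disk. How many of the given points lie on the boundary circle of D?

The minimum enclosing circle is determined by three boundary points: (1, -5), (0, 8), (10, 6).
Their circumcentre is (3.953125, 1.765625) with r² = 54.4946289062.
The farthest remaining point (3, -2) is at distance² 15.0883789062 ≤ 54.4946289062.
The points at distance exactly r from the centre are (1, -5), (0, 8), (10, 6) — 3 points.

3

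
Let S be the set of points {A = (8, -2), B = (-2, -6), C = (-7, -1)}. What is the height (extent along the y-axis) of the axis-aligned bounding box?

max y = -1, min y = -6, so height = 5.

5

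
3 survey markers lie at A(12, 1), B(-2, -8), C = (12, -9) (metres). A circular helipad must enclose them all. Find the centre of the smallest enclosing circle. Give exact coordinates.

Side lengths²: AB² = 277, AC² = 100, BC² = 197.
Since AB² = 277 < 197 + 100 = 297, the triangle is acute, so the smallest enclosing circle is the circumcircle.
Circumcentre = (149/28, -4), r² = 54569/784.
Centre = (149/28, -4).

(149/28, -4)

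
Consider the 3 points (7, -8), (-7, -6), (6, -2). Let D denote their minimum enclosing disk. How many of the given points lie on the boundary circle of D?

Call the three points A, B, C in the order given.
Side lengths²: AB² = 200, AC² = 37, BC² = 185.
Since AB² = 200 < 185 + 37 = 222, the triangle is acute, so the smallest enclosing circle is the circumcircle.
Circumcentre = (11/82, -497/82), r² = 171125/3362.
The points at distance exactly r from the centre are (7, -8), (-7, -6), (6, -2) — 3 points.

3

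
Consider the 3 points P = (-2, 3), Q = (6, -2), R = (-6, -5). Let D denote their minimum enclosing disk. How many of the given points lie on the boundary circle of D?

Side lengths²: PQ² = 89, PR² = 80, QR² = 153.
Since QR² = 153 < 89 + 80 = 169, the triangle is acute, so the smallest enclosing circle is the circumcircle.
Circumcentre = (-1/7, -41/14), r² = 7565/196.
The points at distance exactly r from the centre are P, Q, R — 3 points.

3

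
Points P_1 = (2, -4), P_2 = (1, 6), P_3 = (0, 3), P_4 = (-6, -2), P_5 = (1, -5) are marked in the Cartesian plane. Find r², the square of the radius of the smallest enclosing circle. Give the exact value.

3277/98

By Welzl's lemma the MEC is supported by two points (diametrically opposite) or three points (on a circumcircle).
The minimum enclosing circle is determined by three boundary points: P_2, P_4, P_5.
Their circumcentre is (-11/14, 0.5) with r² = 3277/98.
The farthest remaining point P_1 is at distance² 2745/98 ≤ 3277/98.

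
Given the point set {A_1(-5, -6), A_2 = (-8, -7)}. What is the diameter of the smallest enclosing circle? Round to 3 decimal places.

The smallest circle enclosing two points has them as diameter endpoints.
Centre = midpoint = (-6.5, -6.5); r² = |A_1A_2|²/4 = 10/4 = 2.5.
Diameter = 2r = 2√(2.5) ≈ 3.162.

3.162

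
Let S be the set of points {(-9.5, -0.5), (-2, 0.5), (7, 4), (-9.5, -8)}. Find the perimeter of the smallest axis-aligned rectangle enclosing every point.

57

Width = max x − min x = 7 − (-9.5) = 16.5.
Height = max y − min y = 4 − (-8) = 12.
Perimeter = 2(16.5 + 12) = 57.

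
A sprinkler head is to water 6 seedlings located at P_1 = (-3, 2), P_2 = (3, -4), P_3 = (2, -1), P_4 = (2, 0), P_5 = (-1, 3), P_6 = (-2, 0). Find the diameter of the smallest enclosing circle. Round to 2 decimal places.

8.49

The minimum enclosing circle of a finite set is fixed by two of the points (as a diameter) or three (as a circumcircle).
The farthest pair is P_1–P_2 with squared distance 72. The circle on this segment as diameter has centre (0, -1) and r² = 72/4 = 18.
Check P_3: distance² to centre = 4 ≤ 18, so it lies inside.
All remaining points lie in this disk, and no smaller disk contains both endpoints, so this is the minimum enclosing circle.
Diameter = 2r = 2√18 ≈ 8.49.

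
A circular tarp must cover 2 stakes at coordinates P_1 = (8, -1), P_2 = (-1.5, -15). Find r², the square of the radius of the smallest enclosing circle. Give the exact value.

The smallest circle enclosing two points has them as diameter endpoints.
Centre = midpoint = (3.25, -8); r² = |P_1P_2|²/4 = 286.25/4 = 71.5625.

71.5625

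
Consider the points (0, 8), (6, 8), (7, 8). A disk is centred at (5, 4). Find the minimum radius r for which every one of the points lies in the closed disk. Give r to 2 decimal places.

6.40

The required radius is the distance from (5, 4) to the farthest point.
Squared distances: 41, 17, 20.
Maximum is 41, attained at (0, 8).
r = √41 ≈ 6.40.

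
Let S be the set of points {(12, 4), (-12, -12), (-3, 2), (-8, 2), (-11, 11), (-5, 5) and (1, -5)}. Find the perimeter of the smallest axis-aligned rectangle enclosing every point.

Width = max x − min x = 12 − (-12) = 24.
Height = max y − min y = 11 − (-12) = 23.
Perimeter = 2(24 + 23) = 94.

94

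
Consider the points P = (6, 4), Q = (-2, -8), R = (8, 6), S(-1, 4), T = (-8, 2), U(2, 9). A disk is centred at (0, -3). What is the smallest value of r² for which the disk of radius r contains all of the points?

148

The required radius is the distance from (0, -3) to the farthest point.
Squared distances: 85, 29, 145, 50, 89, 148.
Maximum is 148, attained at U.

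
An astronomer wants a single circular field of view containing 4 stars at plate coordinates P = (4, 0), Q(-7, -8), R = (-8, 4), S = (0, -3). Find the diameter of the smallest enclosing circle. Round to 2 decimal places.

The minimum enclosing circle of a finite set is fixed by two of the points (as a diameter) or three (as a circumcircle).
The minimum enclosing circle is determined by three boundary points: P, Q, R.
Their circumcentre is (-45/14, -23/14) with r² = 5365/98.
The farthest remaining point S is at distance² 1193/98 ≤ 5365/98.
Diameter = 2r = 2√(5365/98) ≈ 14.80.

14.80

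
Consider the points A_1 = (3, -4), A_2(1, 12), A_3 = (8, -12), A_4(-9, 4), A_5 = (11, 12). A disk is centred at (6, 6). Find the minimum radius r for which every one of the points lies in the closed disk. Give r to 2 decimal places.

The required radius is the distance from (6, 6) to the farthest point.
Squared distances: 109, 61, 328, 229, 61.
Maximum is 328, attained at A_3.
r = √328 ≈ 18.11.

18.11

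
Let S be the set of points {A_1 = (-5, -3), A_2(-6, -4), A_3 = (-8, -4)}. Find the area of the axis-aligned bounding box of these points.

x ranges over [-8, -5], width 3.
y ranges over [-4, -3], height 1.
Area = 3 × 1 = 3.

3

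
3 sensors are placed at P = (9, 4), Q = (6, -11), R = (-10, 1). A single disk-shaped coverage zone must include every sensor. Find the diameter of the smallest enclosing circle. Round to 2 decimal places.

Side lengths²: PQ² = 234, PR² = 370, QR² = 400.
Since QR² = 400 < 370 + 234 = 604, the triangle is acute, so the smallest enclosing circle is the circumcircle.
Circumcentre = (5/23, -47/23), r² = 60125/529.
Diameter = 2r = 2√(60125/529) ≈ 21.32.

21.32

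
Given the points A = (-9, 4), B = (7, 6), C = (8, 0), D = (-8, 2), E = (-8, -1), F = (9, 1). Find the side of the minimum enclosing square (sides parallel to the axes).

The bounding box has width 18 and height 7.
An axis-aligned square enclosing the set must have side ≥ max(width, height).
So the minimum side is max(18, 7) = 18.

18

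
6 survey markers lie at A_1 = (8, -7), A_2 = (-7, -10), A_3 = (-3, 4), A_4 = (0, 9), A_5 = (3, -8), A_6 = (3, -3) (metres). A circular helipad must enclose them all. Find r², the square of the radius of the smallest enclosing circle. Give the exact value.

The minimum enclosing circle is determined by three boundary points: A_1, A_2, A_4.
Their circumcentre is (-10/11, -16/11) with r² = 13325/121.
The farthest remaining point A_5 is at distance² 7033/121 ≤ 13325/121.

13325/121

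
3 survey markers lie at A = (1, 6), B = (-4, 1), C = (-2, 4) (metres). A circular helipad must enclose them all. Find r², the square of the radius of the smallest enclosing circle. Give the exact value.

Side lengths²: AB² = 50, AC² = 13, BC² = 13.
Since AB² = 50 ≥ 13 + 13 = 26, the angle opposite AB is not acute, so the smallest enclosing circle has AB as diameter.
Centre = midpoint of AB = (-1.5, 3.5), r² = 50/4 = 12.5.

12.5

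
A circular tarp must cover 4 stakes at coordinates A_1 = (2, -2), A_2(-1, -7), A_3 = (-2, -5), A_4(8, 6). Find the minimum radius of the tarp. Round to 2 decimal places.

A smallest enclosing disk is always determined by at most three of the input points on its boundary.
The farthest pair is A_2–A_4 with squared distance 250. The circle on this segment as diameter has centre (3.5, -0.5) and r² = 250/4 = 62.5.
Check A_1: distance² to centre = 4.5 ≤ 62.5, so it lies inside.
All remaining points lie in this disk, and no smaller disk contains both endpoints, so this is the minimum enclosing circle.
r = √(62.5) ≈ 7.91.

7.91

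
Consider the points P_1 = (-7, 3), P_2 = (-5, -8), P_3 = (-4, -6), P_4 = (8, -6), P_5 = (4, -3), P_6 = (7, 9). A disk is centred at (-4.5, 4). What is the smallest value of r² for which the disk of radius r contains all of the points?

256.25

The required radius is the distance from (-4.5, 4) to the farthest point.
Squared distances: 7.25, 144.25, 100.25, 256.25, 121.25, 157.25.
Maximum is 256.25, attained at P_4.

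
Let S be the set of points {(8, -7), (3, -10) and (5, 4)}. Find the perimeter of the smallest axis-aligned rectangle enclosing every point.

Width = max x − min x = 8 − 3 = 5.
Height = max y − min y = 4 − (-10) = 14.
Perimeter = 2(5 + 14) = 38.

38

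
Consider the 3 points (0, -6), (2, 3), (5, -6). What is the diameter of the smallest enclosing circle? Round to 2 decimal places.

Call the three points A, B, C in the order given.
Side lengths²: AB² = 85, AC² = 25, BC² = 90.
Since BC² = 90 < 85 + 25 = 110, the triangle is acute, so the smallest enclosing circle is the circumcircle.
Circumcentre = (2.5, -11/6), r² = 425/18.
Diameter = 2r = 2√(425/18) ≈ 9.72.

9.72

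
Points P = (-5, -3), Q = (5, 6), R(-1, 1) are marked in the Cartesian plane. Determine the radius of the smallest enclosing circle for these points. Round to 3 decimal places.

6.727

Side lengths²: PQ² = 181, PR² = 32, QR² = 61.
Since PQ² = 181 ≥ 61 + 32 = 93, the angle opposite PQ is not acute, so the smallest enclosing circle has PQ as diameter.
Centre = midpoint of PQ = (0, 1.5), r² = 181/4 = 45.25.
r = √(45.25) ≈ 6.727.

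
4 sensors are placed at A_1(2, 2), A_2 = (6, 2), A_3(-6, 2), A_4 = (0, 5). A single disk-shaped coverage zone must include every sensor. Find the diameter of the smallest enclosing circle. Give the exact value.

By Welzl's lemma the MEC is supported by two points (diametrically opposite) or three points (on a circumcircle).
The farthest pair is A_2–A_3 with squared distance 144. The circle on this segment as diameter has centre (0, 2) and r² = 144/4 = 36.
Check A_1: distance² to centre = 4 ≤ 36, so it lies inside.
All remaining points lie in this disk, and no smaller disk contains both endpoints, so this is the minimum enclosing circle.
Diameter = 2r = 2√36 = 12.

12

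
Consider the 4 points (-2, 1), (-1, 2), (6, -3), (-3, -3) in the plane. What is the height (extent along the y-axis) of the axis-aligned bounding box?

max y = 2, min y = -3, so height = 5.

5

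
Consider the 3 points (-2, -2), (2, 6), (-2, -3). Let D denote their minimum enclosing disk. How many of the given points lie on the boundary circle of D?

2

Call the three points A, B, C in the order given.
Side lengths²: AB² = 80, AC² = 1, BC² = 97.
Since BC² = 97 ≥ 80 + 1 = 81, the angle opposite BC is not acute, so the smallest enclosing circle has BC as diameter.
Centre = midpoint of BC = (0, 1.5), r² = 97/4 = 24.25.
The points at distance exactly r from the centre are (2, 6), (-2, -3) — 2 points.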